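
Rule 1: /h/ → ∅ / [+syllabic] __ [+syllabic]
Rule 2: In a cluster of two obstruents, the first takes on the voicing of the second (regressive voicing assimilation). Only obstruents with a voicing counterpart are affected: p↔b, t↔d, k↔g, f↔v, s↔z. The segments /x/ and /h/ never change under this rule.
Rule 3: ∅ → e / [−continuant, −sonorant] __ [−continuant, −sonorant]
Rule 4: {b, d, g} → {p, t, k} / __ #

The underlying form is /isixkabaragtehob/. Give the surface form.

Rule 1 (intervocalic h-deletion): /h/ occurs between vowels /e/ and /o/, so it deletes. /isixkabaragtehob/ → isixkabaragteob.
Rule 2 (regressive voicing assimilation): /g/ precedes the voiceless obstruent /t/, so it devoices to [k] by assimilation. /isixkabaragteob/ → isixkabarakteob.
Rule 3 (stop-cluster e-epenthesis): /k/ and /t/ form a stop–stop cluster, so [e] is inserted between them. /isixkabarakteob/ → isixkabaraketeob.
Rule 4 (final devoicing): /b/ is a voiced stop in word-final position, so it devoices to [p]. /isixkabaraketeob/ → isixkabaraketeop.

isixkabaraketeop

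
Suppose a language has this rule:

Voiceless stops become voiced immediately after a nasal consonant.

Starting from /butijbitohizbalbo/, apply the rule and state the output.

butijbitohizbalbo

No segment of /butijbitohizbalbo/ meets the structural description of the rule, so the form surfaces unchanged.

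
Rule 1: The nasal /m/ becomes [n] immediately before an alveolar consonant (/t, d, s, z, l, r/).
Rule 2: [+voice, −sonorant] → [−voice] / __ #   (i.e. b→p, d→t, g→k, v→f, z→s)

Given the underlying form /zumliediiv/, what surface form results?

Rule 1 (nasal place assimilation): /m/ precedes the alveolar consonant /l/, so it assimilates in place to [n]. /zumliediiv/ → zunliediiv.
Rule 2 (final devoicing): /v/ is a voiced obstruent in word-final position, so it devoices to [f]. /zunliediiv/ → zunliediif.

zunliediif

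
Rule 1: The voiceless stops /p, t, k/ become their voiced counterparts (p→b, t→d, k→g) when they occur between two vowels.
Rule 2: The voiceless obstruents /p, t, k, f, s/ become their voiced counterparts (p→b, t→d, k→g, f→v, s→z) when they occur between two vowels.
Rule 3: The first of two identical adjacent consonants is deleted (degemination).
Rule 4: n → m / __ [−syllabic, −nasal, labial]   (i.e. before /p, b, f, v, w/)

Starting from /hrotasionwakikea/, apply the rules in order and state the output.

hrodaziomwagigea

Rule 1 (intervocalic voicing): /t/ is a voiceless stop between vowels /o/ and /a/, so it voices to [d]. /k/ is a voiceless stop between vowels /a/ and /i/, so it voices to [g]. /k/ is a voiceless stop between vowels /i/ and /e/, so it voices to [g]. /hrotasionwakikea/ → hrodasionwagigea.
Rule 2 (intervocalic voicing): /s/ is a voiceless obstruent between vowels /a/ and /i/, so it voices to [z]. /hrodasionwagigea/ → hrodazionwagigea.
Rule 3 (degemination): no segment meets the environment; /hrodazionwagigea/ is unchanged.
Rule 4 (nasal place assimilation): /n/ precedes the labial consonant /w/, so it assimilates in place to [m]. /hrodazionwagigea/ → hrodaziomwagigea.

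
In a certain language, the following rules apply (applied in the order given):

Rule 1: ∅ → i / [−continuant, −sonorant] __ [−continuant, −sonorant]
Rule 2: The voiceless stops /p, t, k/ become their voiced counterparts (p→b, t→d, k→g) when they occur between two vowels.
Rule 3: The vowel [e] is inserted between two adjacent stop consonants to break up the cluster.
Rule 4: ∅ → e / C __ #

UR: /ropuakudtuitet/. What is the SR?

Rule 1 (stop-cluster i-epenthesis): /d/ and /t/ form a stop–stop cluster, so [i] is inserted between them. /ropuakudtuitet/ → ropuakudituitet.
Rule 2 (intervocalic voicing): /p/ is a voiceless stop between vowels /o/ and /u/, so it voices to [b]. /k/ is a voiceless stop between vowels /a/ and /u/, so it voices to [g]. /t/ is a voiceless stop between vowels /i/ and /u/, so it voices to [d]. /t/ is a voiceless stop between vowels /i/ and /e/, so it voices to [d]. /ropuakudituitet/ → robuagudiduidet.
Rule 3 (stop-cluster e-epenthesis): no segment meets the environment; /robuagudiduidet/ is unchanged.
Rule 4 (final e-epenthesis): the form ends in the consonant /t/, so [e] is inserted word-finally. /robuagudiduidet/ → robuagudiduidete.

robuagudiduidete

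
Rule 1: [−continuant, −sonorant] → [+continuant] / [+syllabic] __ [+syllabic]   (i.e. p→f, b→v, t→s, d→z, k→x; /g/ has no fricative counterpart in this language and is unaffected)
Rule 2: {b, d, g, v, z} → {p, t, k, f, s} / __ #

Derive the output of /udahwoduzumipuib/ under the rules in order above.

Rule 1 (intervocalic spirantization): /d/ is a stop between vowels /u/ and /a/, so it spirantizes to the fricative [z]. /d/ is a stop between vowels /o/ and /u/, so it spirantizes to the fricative [z]. /p/ is a stop between vowels /i/ and /u/, so it spirantizes to the fricative [f]. /udahwoduzumipuib/ → uzahwozuzumifuib.
Rule 2 (final devoicing): /b/ is a voiced obstruent in word-final position, so it devoices to [p]. /uzahwozuzumifuib/ → uzahwozuzumifuip.

uzahwozuzumifuip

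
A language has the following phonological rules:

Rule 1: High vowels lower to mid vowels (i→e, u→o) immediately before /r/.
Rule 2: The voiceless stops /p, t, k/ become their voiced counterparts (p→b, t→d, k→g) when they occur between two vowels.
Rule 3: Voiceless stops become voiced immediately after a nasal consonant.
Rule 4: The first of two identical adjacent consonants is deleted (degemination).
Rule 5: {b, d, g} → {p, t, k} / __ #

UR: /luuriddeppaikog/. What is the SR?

luoridepaigok

Rule 1 (pre-rhotic lowering): /u/ is a high vowel immediately before /r/, so it lowers to [o]. /luuriddeppaikog/ → luoriddeppaikog.
Rule 2 (intervocalic voicing): /k/ is a voiceless stop between vowels /i/ and /o/, so it voices to [g]. /luoriddeppaikog/ → luoriddeppaigog.
Rule 3 (post-nasal voicing): no segment meets the environment; /luoriddeppaigog/ is unchanged.
Rule 4 (degemination): /dd/ is a geminate; the first /d/ deletes. /pp/ is a geminate; the first /p/ deletes. /luoriddeppaigog/ → luoridepaigog.
Rule 5 (final devoicing): /g/ is a voiced stop in word-final position, so it devoices to [k]. /luoridepaigog/ → luoridepaigok.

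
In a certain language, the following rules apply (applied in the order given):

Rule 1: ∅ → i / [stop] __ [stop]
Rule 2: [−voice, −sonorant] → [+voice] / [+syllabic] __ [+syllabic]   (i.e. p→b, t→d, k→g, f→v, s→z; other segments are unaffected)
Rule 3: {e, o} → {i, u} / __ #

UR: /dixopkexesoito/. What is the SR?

Rule 1 (stop-cluster i-epenthesis): /p/ and /k/ form a stop–stop cluster, so [i] is inserted between them. /dixopkexesoito/ → dixopikexesoito.
Rule 2 (intervocalic voicing): /p/ is a voiceless obstruent between vowels /o/ and /i/, so it voices to [b]. /k/ is a voiceless obstruent between vowels /i/ and /e/, so it voices to [g]. /s/ is a voiceless obstruent between vowels /e/ and /o/, so it voices to [z]. /t/ is a voiceless obstruent between vowels /i/ and /o/, so it voices to [d]. /dixopikexesoito/ → dixobigexezoido.
Rule 3 (final vowel raising): /o/ is a mid vowel in word-final position, so it raises to [u]. /dixobigexezoido/ → dixobigexezoidu.

dixobigexezoidu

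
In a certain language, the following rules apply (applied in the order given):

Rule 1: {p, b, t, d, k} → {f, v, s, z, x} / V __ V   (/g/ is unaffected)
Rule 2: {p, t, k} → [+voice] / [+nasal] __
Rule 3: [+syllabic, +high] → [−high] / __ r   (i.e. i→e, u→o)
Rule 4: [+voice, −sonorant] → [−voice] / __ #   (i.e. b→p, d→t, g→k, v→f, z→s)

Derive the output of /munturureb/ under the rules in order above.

mundororep

Rule 1 (intervocalic spirantization): no segment meets the environment; /munturureb/ is unchanged.
Rule 2 (post-nasal voicing): /t/ is a voiceless stop immediately after the nasal /n/, so it voices to [d]. /munturureb/ → mundurureb.
Rule 3 (pre-rhotic lowering): /u/ is a high vowel immediately before /r/, so it lowers to [o]. /u/ is a high vowel immediately before /r/, so it lowers to [o]. /mundurureb/ → mundororeb.
Rule 4 (final devoicing): /b/ is a voiced obstruent in word-final position, so it devoices to [p]. /mundororeb/ → mundororep.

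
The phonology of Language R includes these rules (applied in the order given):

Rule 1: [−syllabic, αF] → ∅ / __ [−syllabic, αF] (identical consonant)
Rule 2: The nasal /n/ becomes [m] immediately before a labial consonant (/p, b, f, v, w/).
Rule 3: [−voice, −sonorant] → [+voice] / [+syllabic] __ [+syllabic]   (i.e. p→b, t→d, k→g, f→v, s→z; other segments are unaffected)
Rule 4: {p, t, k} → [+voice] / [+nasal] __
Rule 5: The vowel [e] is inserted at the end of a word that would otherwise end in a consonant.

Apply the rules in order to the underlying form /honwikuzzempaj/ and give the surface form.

Rule 1 (degemination): /zz/ is a geminate; the first /z/ deletes. /honwikuzzempaj/ → honwikuzempaj.
Rule 2 (nasal place assimilation): /n/ precedes the labial consonant /w/, so it assimilates in place to [m]. /honwikuzempaj/ → homwikuzempaj.
Rule 3 (intervocalic voicing): /k/ is a voiceless obstruent between vowels /i/ and /u/, so it voices to [g]. /homwikuzempaj/ → homwiguzempaj.
Rule 4 (post-nasal voicing): /p/ is a voiceless stop immediately after the nasal /m/, so it voices to [b]. /homwiguzempaj/ → homwiguzembaj.
Rule 5 (final e-epenthesis): the form ends in the consonant /j/, so [e] is inserted word-finally. /homwiguzembaj/ → homwiguzembaje.

homwiguzembaje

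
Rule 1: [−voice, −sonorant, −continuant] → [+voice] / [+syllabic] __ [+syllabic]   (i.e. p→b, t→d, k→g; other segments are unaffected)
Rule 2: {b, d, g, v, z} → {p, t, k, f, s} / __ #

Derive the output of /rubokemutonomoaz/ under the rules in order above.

Rule 1 (intervocalic voicing): /k/ is a voiceless stop between vowels /o/ and /e/, so it voices to [g]. /t/ is a voiceless stop between vowels /u/ and /o/, so it voices to [d]. /rubokemutonomoaz/ → rubogemudonomoaz.
Rule 2 (final devoicing): /z/ is a voiced obstruent in word-final position, so it devoices to [s]. /rubogemudonomoaz/ → rubogemudonomoas.

rubogemudonomoas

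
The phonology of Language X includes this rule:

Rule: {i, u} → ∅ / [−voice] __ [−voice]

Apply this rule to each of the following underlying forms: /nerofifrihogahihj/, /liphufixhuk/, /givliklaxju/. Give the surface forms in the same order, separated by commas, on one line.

/nerofifrihogahihj/: /i/ is a high vowel flanked by voiceless consonants /f/ and /f/, so it deletes. /i/ is a high vowel flanked by voiceless consonants /h/ and /h/, so it deletes. → [neroffrihogahhj].
/liphufixhuk/: /u/ is a high vowel flanked by voiceless consonants /h/ and /f/, so it deletes. /i/ is a high vowel flanked by voiceless consonants /f/ and /x/, so it deletes. /u/ is a high vowel flanked by voiceless consonants /h/ and /k/, so it deletes. → [liphfxhk].
/givliklaxju/: the rule's environment is not met; surfaces unchanged as [givliklaxju].

neroffrihogahhj, liphfxhk, givliklaxju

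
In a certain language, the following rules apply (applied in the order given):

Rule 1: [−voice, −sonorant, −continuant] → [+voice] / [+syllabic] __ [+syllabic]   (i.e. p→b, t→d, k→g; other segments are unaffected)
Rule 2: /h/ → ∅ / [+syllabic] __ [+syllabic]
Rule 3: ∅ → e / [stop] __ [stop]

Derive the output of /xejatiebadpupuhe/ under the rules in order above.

Rule 1 (intervocalic voicing): /t/ is a voiceless stop between vowels /a/ and /i/, so it voices to [d]. /p/ is a voiceless stop between vowels /u/ and /u/, so it voices to [b]. /xejatiebadpupuhe/ → xejadiebadpubuhe.
Rule 2 (intervocalic h-deletion): /h/ occurs between vowels /u/ and /e/, so it deletes. /xejadiebadpubuhe/ → xejadiebadpubue.
Rule 3 (stop-cluster e-epenthesis): /d/ and /p/ form a stop–stop cluster, so [e] is inserted between them. /xejadiebadpubue/ → xejadiebadepubue.

xejadiebadepubue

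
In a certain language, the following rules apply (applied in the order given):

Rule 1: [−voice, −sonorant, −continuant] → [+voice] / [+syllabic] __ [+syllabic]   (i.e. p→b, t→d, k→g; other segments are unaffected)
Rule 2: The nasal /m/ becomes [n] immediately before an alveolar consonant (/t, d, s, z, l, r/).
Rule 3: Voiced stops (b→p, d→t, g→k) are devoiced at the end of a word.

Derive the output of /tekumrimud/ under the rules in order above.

Rule 1 (intervocalic voicing): /k/ is a voiceless stop between vowels /e/ and /u/, so it voices to [g]. /tekumrimud/ → tegumrimud.
Rule 2 (nasal place assimilation): /m/ precedes the alveolar consonant /r/, so it assimilates in place to [n]. /tegumrimud/ → tegunrimud.
Rule 3 (final devoicing): /d/ is a voiced stop in word-final position, so it devoices to [t]. /tegunrimud/ → tegunrimut.

tegunrimut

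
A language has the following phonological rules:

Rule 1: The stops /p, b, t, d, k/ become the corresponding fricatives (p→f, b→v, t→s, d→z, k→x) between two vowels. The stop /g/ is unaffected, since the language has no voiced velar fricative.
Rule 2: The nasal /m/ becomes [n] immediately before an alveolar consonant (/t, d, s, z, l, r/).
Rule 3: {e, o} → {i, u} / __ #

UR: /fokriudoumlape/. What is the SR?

Rule 1 (intervocalic spirantization): /d/ is a stop between vowels /u/ and /o/, so it spirantizes to the fricative [z]. /p/ is a stop between vowels /a/ and /e/, so it spirantizes to the fricative [f]. /fokriudoumlape/ → fokriuzoumlafe.
Rule 2 (nasal place assimilation): /m/ precedes the alveolar consonant /l/, so it assimilates in place to [n]. /fokriuzoumlafe/ → fokriuzounlafe.
Rule 3 (final vowel raising): /e/ is a mid vowel in word-final position, so it raises to [i]. /fokriuzounlafe/ → fokriuzounlafi.

fokriuzounlafi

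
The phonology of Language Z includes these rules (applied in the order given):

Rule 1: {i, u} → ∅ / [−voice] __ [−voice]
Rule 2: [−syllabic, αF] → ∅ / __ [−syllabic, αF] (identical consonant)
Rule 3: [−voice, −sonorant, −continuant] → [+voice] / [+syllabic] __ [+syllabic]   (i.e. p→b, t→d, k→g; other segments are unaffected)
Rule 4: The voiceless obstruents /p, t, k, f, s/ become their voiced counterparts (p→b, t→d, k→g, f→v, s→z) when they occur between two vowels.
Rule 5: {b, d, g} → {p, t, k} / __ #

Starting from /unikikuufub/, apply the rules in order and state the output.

uniguuvup

Rule 1 (high vowel syncope): /i/ is a high vowel flanked by voiceless consonants /k/ and /k/, so it deletes. /unikikuufub/ → unikkuufub.
Rule 2 (degemination): /kk/ is a geminate; the first /k/ deletes. /unikkuufub/ → unikuufub.
Rule 3 (intervocalic voicing): /k/ is a voiceless stop between vowels /i/ and /u/, so it voices to [g]. /unikuufub/ → uniguufub.
Rule 4 (intervocalic voicing): /f/ is a voiceless obstruent between vowels /u/ and /u/, so it voices to [v]. /uniguufub/ → uniguuvub.
Rule 5 (final devoicing): /b/ is a voiced stop in word-final position, so it devoices to [p]. /uniguuvub/ → uniguuvup.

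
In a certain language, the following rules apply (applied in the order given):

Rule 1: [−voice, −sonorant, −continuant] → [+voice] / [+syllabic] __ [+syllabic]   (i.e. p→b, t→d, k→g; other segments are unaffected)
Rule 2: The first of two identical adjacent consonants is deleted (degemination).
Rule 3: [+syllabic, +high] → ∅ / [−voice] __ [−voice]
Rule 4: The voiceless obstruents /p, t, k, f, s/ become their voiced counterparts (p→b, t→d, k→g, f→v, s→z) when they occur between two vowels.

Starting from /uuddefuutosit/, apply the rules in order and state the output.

Rule 1 (intervocalic voicing): /t/ is a voiceless stop between vowels /u/ and /o/, so it voices to [d]. /uuddefuutosit/ → uuddefuudosit.
Rule 2 (degemination): /dd/ is a geminate; the first /d/ deletes. /uuddefuudosit/ → uudefuudosit.
Rule 3 (high vowel syncope): /i/ is a high vowel flanked by voiceless consonants /s/ and /t/, so it deletes. /uudefuudosit/ → uudefuudost.
Rule 4 (intervocalic voicing): /f/ is a voiceless obstruent between vowels /e/ and /u/, so it voices to [v]. /uudefuudost/ → uudevuudost.

uudevuudost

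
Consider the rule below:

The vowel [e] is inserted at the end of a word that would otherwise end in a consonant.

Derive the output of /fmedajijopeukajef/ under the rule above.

fmedajijopeukajefe

the form ends in the consonant /f/, so [e] is inserted word-finally.
Surface form: [fmedajijopeukajefe].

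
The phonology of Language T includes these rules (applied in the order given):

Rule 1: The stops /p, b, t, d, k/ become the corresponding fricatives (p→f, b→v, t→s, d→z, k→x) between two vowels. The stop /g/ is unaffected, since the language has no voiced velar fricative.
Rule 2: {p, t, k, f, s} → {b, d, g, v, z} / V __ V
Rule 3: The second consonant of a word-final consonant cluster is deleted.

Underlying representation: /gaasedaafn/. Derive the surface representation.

gaazezaaf

Rule 1 (intervocalic spirantization): /d/ is a stop between vowels /e/ and /a/, so it spirantizes to the fricative [z]. /gaasedaafn/ → gaasezaafn.
Rule 2 (intervocalic voicing): /s/ is a voiceless obstruent between vowels /a/ and /e/, so it voices to [z]. /gaasezaafn/ → gaazezaafn.
Rule 3 (final cluster simplification): /n/ is the second consonant of a word-final cluster /fn/, so it deletes. /gaazezaafn/ → gaazezaaf.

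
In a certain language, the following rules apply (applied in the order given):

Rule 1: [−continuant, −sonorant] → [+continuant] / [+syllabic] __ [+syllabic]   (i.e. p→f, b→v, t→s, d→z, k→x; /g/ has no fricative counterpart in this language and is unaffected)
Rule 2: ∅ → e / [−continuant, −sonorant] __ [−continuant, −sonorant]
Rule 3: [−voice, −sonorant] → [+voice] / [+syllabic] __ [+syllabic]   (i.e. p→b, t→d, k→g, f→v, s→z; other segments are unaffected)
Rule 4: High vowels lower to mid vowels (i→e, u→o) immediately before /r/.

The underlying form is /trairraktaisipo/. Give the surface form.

Rule 1 (intervocalic spirantization): /p/ is a stop between vowels /i/ and /o/, so it spirantizes to the fricative [f]. /trairraktaisipo/ → trairraktaisifo.
Rule 2 (stop-cluster e-epenthesis): /k/ and /t/ form a stop–stop cluster, so [e] is inserted between them. /trairraktaisifo/ → trairraketaisifo.
Rule 3 (intervocalic voicing): /k/ is a voiceless obstruent between vowels /a/ and /e/, so it voices to [g]. /t/ is a voiceless obstruent between vowels /e/ and /a/, so it voices to [d]. /s/ is a voiceless obstruent between vowels /i/ and /i/, so it voices to [z]. /f/ is a voiceless obstruent between vowels /i/ and /o/, so it voices to [v]. /trairraketaisifo/ → trairragedaizivo.
Rule 4 (pre-rhotic lowering): /i/ is a high vowel immediately before /r/, so it lowers to [e]. /trairragedaizivo/ → traerragedaizivo.

traerragedaizivo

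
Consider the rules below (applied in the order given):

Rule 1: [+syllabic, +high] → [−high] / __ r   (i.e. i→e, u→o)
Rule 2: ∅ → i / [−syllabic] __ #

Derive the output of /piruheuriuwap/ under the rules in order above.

peruheoriuwapi

Rule 1 (pre-rhotic lowering): /i/ is a high vowel immediately before /r/, so it lowers to [e]. /u/ is a high vowel immediately before /r/, so it lowers to [o]. /piruheuriuwap/ → peruheoriuwap.
Rule 2 (final i-epenthesis): the form ends in the consonant /p/, so [i] is inserted word-finally. /peruheoriuwap/ → peruheoriuwapi.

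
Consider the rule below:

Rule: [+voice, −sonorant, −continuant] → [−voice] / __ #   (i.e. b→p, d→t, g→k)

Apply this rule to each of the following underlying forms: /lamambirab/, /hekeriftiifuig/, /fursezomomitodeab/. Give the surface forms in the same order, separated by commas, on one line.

lamambirap, hekeriftiifuik, fursezomomitodeap

/lamambirab/: /b/ is a voiced stop in word-final position, so it devoices to [p]. → [lamambirap].
/hekeriftiifuig/: /g/ is a voiced stop in word-final position, so it devoices to [k]. → [hekeriftiifuik].
/fursezomomitodeab/: /b/ is a voiced stop in word-final position, so it devoices to [p]. → [fursezomomitodeap].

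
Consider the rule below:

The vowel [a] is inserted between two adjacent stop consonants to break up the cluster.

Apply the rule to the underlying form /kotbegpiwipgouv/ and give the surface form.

kotabegapiwipagouv

/t/ and /b/ form a stop–stop cluster, so [a] is inserted between them.
/g/ and /p/ form a stop–stop cluster, so [a] is inserted between them.
/p/ and /g/ form a stop–stop cluster, so [a] is inserted between them.
Surface form: [kotabegapiwipagouv].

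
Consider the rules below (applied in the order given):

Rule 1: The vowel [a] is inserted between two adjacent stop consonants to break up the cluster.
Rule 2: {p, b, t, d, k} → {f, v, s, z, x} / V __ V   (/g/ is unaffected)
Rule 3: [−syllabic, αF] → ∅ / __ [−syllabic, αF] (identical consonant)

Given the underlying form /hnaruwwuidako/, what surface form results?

Rule 1 (stop-cluster a-epenthesis): no segment meets the environment; /hnaruwwuidako/ is unchanged.
Rule 2 (intervocalic spirantization): /d/ is a stop between vowels /i/ and /a/, so it spirantizes to the fricative [z]. /k/ is a stop between vowels /a/ and /o/, so it spirantizes to the fricative [x]. /hnaruwwuidako/ → hnaruwwuizaxo.
Rule 3 (degemination): /ww/ is a geminate; the first /w/ deletes. /hnaruwwuizaxo/ → hnaruwuizaxo.

hnaruwuizaxo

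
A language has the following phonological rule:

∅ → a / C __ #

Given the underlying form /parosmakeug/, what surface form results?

the form ends in the consonant /g/, so [a] is inserted word-finally.
Surface form: [parosmakeuga].

parosmakeuga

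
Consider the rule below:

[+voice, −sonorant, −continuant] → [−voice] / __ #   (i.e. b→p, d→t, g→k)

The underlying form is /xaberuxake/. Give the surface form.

xaberuxake

No segment of /xaberuxake/ meets the structural description of the rule, so the form surfaces unchanged.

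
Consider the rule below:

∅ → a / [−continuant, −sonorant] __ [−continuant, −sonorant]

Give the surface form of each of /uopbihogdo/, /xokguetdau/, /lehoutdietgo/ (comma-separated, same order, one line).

/uopbihogdo/: /p/ and /b/ form a stop–stop cluster, so [a] is inserted between them. /g/ and /d/ form a stop–stop cluster, so [a] is inserted between them. → [uopabihogado].
/xokguetdau/: /k/ and /g/ form a stop–stop cluster, so [a] is inserted between them. /t/ and /d/ form a stop–stop cluster, so [a] is inserted between them. → [xokaguetadau].
/lehoutdietgo/: /t/ and /d/ form a stop–stop cluster, so [a] is inserted between them. /t/ and /g/ form a stop–stop cluster, so [a] is inserted between them. → [lehoutadietago].

uopabihogado, xokaguetadau, lehoutadietago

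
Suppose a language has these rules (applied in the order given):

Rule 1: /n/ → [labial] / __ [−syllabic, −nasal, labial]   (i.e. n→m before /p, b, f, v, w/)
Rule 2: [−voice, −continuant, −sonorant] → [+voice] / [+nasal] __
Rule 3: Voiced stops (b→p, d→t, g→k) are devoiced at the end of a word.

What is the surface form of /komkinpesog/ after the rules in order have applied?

Rule 1 (nasal place assimilation): /n/ precedes the labial consonant /p/, so it assimilates in place to [m]. /komkinpesog/ → komkimpesog.
Rule 2 (post-nasal voicing): /k/ is a voiceless stop immediately after the nasal /m/, so it voices to [g]. /p/ is a voiceless stop immediately after the nasal /m/, so it voices to [b]. /komkimpesog/ → komgimbesog.
Rule 3 (final devoicing): /g/ is a voiced stop in word-final position, so it devoices to [k]. /komgimbesog/ → komgimbesok.

komgimbesok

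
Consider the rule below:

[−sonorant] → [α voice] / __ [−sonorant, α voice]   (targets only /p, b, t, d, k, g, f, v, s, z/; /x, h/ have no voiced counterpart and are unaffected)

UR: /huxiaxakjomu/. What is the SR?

No segment of /huxiaxakjomu/ meets the structural description of the rule, so the form surfaces unchanged.

huxiaxakjomu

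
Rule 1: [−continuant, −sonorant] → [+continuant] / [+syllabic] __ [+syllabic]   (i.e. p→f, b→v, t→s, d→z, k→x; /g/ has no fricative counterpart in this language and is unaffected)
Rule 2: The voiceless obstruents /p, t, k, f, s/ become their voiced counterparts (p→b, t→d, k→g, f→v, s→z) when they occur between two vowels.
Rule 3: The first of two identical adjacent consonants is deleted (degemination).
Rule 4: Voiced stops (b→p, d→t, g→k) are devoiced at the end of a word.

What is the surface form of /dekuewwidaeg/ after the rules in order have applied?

dexuewizaek

Rule 1 (intervocalic spirantization): /k/ is a stop between vowels /e/ and /u/, so it spirantizes to the fricative [x]. /d/ is a stop between vowels /i/ and /a/, so it spirantizes to the fricative [z]. /dekuewwidaeg/ → dexuewwizaeg.
Rule 2 (intervocalic voicing): no segment meets the environment; /dexuewwizaeg/ is unchanged.
Rule 3 (degemination): /ww/ is a geminate; the first /w/ deletes. /dexuewwizaeg/ → dexuewizaeg.
Rule 4 (final devoicing): /g/ is a voiced stop in word-final position, so it devoices to [k]. /dexuewizaeg/ → dexuewizaek.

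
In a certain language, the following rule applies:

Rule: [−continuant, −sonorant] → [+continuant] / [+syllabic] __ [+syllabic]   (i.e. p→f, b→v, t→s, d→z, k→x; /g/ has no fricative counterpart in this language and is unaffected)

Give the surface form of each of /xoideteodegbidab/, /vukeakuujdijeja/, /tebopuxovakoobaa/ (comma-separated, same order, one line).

/xoideteodegbidab/: /d/ is a stop between vowels /i/ and /e/, so it spirantizes to the fricative [z]. /t/ is a stop between vowels /e/ and /e/, so it spirantizes to the fricative [s]. /d/ is a stop between vowels /o/ and /e/, so it spirantizes to the fricative [z]. /d/ is a stop between vowels /i/ and /a/, so it spirantizes to the fricative [z]. → [xoizeseozegbizab].
/vukeakuujdijeja/: /k/ is a stop between vowels /u/ and /e/, so it spirantizes to the fricative [x]. /k/ is a stop between vowels /a/ and /u/, so it spirantizes to the fricative [x]. → [vuxeaxuujdijeja].
/tebopuxovakoobaa/: /b/ is a stop between vowels /e/ and /o/, so it spirantizes to the fricative [v]. /p/ is a stop between vowels /o/ and /u/, so it spirantizes to the fricative [f]. /k/ is a stop between vowels /a/ and /o/, so it spirantizes to the fricative [x]. /b/ is a stop between vowels /o/ and /a/, so it spirantizes to the fricative [v]. → [tevofuxovaxoovaa].

xoizeseozegbizab, vuxeaxuujdijeja, tevofuxovaxoovaa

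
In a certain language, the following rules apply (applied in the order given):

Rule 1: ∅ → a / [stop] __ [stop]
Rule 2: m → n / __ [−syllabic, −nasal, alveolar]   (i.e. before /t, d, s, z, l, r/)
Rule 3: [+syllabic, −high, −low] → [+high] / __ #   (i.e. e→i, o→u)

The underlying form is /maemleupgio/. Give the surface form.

maenleupagiu

Rule 1 (stop-cluster a-epenthesis): /p/ and /g/ form a stop–stop cluster, so [a] is inserted between them. /maemleupgio/ → maemleupagio.
Rule 2 (nasal place assimilation): /m/ precedes the alveolar consonant /l/, so it assimilates in place to [n]. /maemleupagio/ → maenleupagio.
Rule 3 (final vowel raising): /o/ is a mid vowel in word-final position, so it raises to [u]. /maenleupagio/ → maenleupagiu.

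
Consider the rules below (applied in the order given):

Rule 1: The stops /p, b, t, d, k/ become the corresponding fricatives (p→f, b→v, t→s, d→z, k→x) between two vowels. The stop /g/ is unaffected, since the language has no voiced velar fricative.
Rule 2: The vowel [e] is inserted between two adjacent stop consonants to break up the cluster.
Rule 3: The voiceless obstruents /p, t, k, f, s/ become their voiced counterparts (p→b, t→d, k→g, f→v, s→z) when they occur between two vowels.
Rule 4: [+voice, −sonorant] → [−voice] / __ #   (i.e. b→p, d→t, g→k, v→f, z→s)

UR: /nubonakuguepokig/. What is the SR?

nuvonaxuguevoxik

Rule 1 (intervocalic spirantization): /b/ is a stop between vowels /u/ and /o/, so it spirantizes to the fricative [v]. /k/ is a stop between vowels /a/ and /u/, so it spirantizes to the fricative [x]. /p/ is a stop between vowels /e/ and /o/, so it spirantizes to the fricative [f]. /k/ is a stop between vowels /o/ and /i/, so it spirantizes to the fricative [x]. /nubonakuguepokig/ → nuvonaxuguefoxig.
Rule 2 (stop-cluster e-epenthesis): no segment meets the environment; /nuvonaxuguefoxig/ is unchanged.
Rule 3 (intervocalic voicing): /f/ is a voiceless obstruent between vowels /e/ and /o/, so it voices to [v]. /nuvonaxuguefoxig/ → nuvonaxuguevoxig.
Rule 4 (final devoicing): /g/ is a voiced obstruent in word-final position, so it devoices to [k]. /nuvonaxuguevoxig/ → nuvonaxuguevoxik.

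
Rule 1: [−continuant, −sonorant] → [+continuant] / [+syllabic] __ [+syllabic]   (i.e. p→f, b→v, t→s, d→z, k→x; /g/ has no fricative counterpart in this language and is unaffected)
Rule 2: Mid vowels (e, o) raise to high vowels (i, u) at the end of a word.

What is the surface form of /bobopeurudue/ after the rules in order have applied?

bovofeuruzui

Rule 1 (intervocalic spirantization): /b/ is a stop between vowels /o/ and /o/, so it spirantizes to the fricative [v]. /p/ is a stop between vowels /o/ and /e/, so it spirantizes to the fricative [f]. /d/ is a stop between vowels /u/ and /u/, so it spirantizes to the fricative [z]. /bobopeurudue/ → bovofeuruzue.
Rule 2 (final vowel raising): /e/ is a mid vowel in word-final position, so it raises to [i]. /bovofeuruzue/ → bovofeuruzui.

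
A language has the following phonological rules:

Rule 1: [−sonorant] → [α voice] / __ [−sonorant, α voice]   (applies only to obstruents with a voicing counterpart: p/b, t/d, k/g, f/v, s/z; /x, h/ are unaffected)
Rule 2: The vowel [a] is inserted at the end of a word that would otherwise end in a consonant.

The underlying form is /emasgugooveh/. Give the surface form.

Rule 1 (regressive voicing assimilation): /s/ precedes the voiced obstruent /g/, so it voices to [z] by assimilation. /emasgugooveh/ → emazgugooveh.
Rule 2 (final a-epenthesis): the form ends in the consonant /h/, so [a] is inserted word-finally. /emazgugooveh/ → emazgugooveha.

emazgugooveha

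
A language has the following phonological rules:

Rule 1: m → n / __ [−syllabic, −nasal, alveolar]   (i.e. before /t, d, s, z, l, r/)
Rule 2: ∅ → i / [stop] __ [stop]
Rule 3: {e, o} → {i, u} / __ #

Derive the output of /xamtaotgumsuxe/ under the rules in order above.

Rule 1 (nasal place assimilation): /m/ precedes the alveolar consonant /t/, so it assimilates in place to [n]. /m/ precedes the alveolar consonant /s/, so it assimilates in place to [n]. /xamtaotgumsuxe/ → xantaotgunsuxe.
Rule 2 (stop-cluster i-epenthesis): /t/ and /g/ form a stop–stop cluster, so [i] is inserted between them. /xantaotgunsuxe/ → xantaotigunsuxe.
Rule 3 (final vowel raising): /e/ is a mid vowel in word-final position, so it raises to [i]. /xantaotigunsuxe/ → xantaotigunsuxi.

xantaotigunsuxi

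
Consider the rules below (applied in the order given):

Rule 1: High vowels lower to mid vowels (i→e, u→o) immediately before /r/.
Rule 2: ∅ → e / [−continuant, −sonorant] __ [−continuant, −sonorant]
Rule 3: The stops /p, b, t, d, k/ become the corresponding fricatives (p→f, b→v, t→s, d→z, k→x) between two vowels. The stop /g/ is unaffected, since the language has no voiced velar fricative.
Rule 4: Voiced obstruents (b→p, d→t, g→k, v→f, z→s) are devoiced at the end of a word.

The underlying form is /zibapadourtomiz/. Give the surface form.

zivafazoortomis

Rule 1 (pre-rhotic lowering): /u/ is a high vowel immediately before /r/, so it lowers to [o]. /zibapadourtomiz/ → zibapadoortomiz.
Rule 2 (stop-cluster e-epenthesis): no segment meets the environment; /zibapadoortomiz/ is unchanged.
Rule 3 (intervocalic spirantization): /b/ is a stop between vowels /i/ and /a/, so it spirantizes to the fricative [v]. /p/ is a stop between vowels /a/ and /a/, so it spirantizes to the fricative [f]. /d/ is a stop between vowels /a/ and /o/, so it spirantizes to the fricative [z]. /zibapadoortomiz/ → zivafazoortomiz.
Rule 4 (final devoicing): /z/ is a voiced obstruent in word-final position, so it devoices to [s]. /zivafazoortomiz/ → zivafazoortomis.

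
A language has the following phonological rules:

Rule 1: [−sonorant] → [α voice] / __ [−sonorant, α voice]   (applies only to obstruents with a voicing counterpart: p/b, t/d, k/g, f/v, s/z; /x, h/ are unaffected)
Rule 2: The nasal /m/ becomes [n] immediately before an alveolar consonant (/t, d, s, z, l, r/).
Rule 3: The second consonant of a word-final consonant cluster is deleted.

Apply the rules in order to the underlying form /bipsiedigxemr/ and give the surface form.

Rule 1 (regressive voicing assimilation): /g/ precedes the voiceless obstruent /x/, so it devoices to [k] by assimilation. /bipsiedigxemr/ → bipsiedikxemr.
Rule 2 (nasal place assimilation): /m/ precedes the alveolar consonant /r/, so it assimilates in place to [n]. /bipsiedikxemr/ → bipsiedikxenr.
Rule 3 (final cluster simplification): /r/ is the second consonant of a word-final cluster /nr/, so it deletes. /bipsiedikxenr/ → bipsiedikxen.

bipsiedikxen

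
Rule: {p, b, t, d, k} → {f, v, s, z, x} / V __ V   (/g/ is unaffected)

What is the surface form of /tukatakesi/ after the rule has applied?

Scanning /tukatakesi/: /t/ at position 1 is not in the conditioning environment; /k/ is a stop between vowels /u/ and /a/, so it spirantizes to the fricative [x]; /t/ is a stop between vowels /a/ and /a/, so it spirantizes to the fricative [s]; /k/ is a stop between vowels /a/ and /e/, so it spirantizes to the fricative [x].
Result: [tuxasaxesi].

tuxasaxesi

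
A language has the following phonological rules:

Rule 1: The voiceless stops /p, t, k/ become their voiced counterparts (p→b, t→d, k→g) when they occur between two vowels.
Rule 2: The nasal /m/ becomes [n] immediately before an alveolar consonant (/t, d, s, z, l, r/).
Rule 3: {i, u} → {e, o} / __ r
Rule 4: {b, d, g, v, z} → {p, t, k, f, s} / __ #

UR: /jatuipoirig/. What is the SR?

jaduiboerik

Rule 1 (intervocalic voicing): /t/ is a voiceless stop between vowels /a/ and /u/, so it voices to [d]. /p/ is a voiceless stop between vowels /i/ and /o/, so it voices to [b]. /jatuipoirig/ → jaduiboirig.
Rule 2 (nasal place assimilation): no segment meets the environment; /jaduiboirig/ is unchanged.
Rule 3 (pre-rhotic lowering): /i/ is a high vowel immediately before /r/, so it lowers to [e]. /jaduiboirig/ → jaduiboerig.
Rule 4 (final devoicing): /g/ is a voiced obstruent in word-final position, so it devoices to [k]. /jaduiboerig/ → jaduiboerik.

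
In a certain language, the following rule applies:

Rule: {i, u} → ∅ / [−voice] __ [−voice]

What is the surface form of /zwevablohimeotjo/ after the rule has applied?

zwevablohimeotjo

No segment of /zwevablohimeotjo/ meets the structural description of the rule, so the form surfaces unchanged.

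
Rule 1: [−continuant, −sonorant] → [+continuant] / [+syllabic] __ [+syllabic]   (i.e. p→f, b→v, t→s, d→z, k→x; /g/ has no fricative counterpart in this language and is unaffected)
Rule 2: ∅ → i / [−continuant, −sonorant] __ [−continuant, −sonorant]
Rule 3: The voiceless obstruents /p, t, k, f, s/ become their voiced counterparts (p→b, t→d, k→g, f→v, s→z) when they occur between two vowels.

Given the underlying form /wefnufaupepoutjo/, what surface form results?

Rule 1 (intervocalic spirantization): /p/ is a stop between vowels /u/ and /e/, so it spirantizes to the fricative [f]. /p/ is a stop between vowels /e/ and /o/, so it spirantizes to the fricative [f]. /wefnufaupepoutjo/ → wefnufaufefoutjo.
Rule 2 (stop-cluster i-epenthesis): no segment meets the environment; /wefnufaufefoutjo/ is unchanged.
Rule 3 (intervocalic voicing): /f/ is a voiceless obstruent between vowels /u/ and /a/, so it voices to [v]. /f/ is a voiceless obstruent between vowels /u/ and /e/, so it voices to [v]. /f/ is a voiceless obstruent between vowels /e/ and /o/, so it voices to [v]. /wefnufaufefoutjo/ → wefnuvauvevoutjo.

wefnuvauvevoutjo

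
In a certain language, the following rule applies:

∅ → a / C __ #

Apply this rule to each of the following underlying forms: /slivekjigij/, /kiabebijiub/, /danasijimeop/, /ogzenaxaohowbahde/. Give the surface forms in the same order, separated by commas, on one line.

slivekjigija, kiabebijiuba, danasijimeopa, ogzenaxaohowbahde

/slivekjigij/: the form ends in the consonant /j/, so [a] is inserted word-finally. → [slivekjigija].
/kiabebijiub/: the form ends in the consonant /b/, so [a] is inserted word-finally. → [kiabebijiuba].
/danasijimeop/: the form ends in the consonant /p/, so [a] is inserted word-finally. → [danasijimeopa].
/ogzenaxaohowbahde/: the rule's environment is not met; surfaces unchanged as [ogzenaxaohowbahde].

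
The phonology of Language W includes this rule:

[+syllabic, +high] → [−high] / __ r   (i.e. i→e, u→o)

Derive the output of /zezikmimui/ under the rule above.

zezikmimui

No segment of /zezikmimui/ meets the structural description of the rule, so the form surfaces unchanged.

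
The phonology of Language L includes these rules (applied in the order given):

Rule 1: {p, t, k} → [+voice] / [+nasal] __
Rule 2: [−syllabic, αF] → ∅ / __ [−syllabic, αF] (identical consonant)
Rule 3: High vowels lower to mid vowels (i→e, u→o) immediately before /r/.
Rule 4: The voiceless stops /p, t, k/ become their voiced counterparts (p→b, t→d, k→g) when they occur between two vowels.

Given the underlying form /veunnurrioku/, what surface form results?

veunoriogu

Rule 1 (post-nasal voicing): no segment meets the environment; /veunnurrioku/ is unchanged.
Rule 2 (degemination): /nn/ is a geminate; the first /n/ deletes. /rr/ is a geminate; the first /r/ deletes. /veunnurrioku/ → veunurioku.
Rule 3 (pre-rhotic lowering): /u/ is a high vowel immediately before /r/, so it lowers to [o]. /veunurioku/ → veunorioku.
Rule 4 (intervocalic voicing): /k/ is a voiceless stop between vowels /o/ and /u/, so it voices to [g]. /veunorioku/ → veunoriogu.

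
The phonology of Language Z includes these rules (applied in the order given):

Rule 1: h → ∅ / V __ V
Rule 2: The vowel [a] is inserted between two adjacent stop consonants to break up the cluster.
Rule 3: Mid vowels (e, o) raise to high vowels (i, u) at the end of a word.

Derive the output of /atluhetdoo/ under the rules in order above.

Rule 1 (intervocalic h-deletion): /h/ occurs between vowels /u/ and /e/, so it deletes. /atluhetdoo/ → atluetdoo.
Rule 2 (stop-cluster a-epenthesis): /t/ and /d/ form a stop–stop cluster, so [a] is inserted between them. /atluetdoo/ → atluetadoo.
Rule 3 (final vowel raising): /o/ is a mid vowel in word-final position, so it raises to [u]. /atluetadoo/ → atluetadou.

atluetadou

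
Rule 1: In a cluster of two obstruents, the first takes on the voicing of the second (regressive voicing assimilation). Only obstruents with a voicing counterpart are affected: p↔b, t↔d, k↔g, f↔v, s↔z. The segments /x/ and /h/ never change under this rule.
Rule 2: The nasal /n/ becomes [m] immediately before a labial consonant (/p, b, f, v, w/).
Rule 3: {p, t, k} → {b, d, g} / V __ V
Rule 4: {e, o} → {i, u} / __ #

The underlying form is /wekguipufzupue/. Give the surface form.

wegguibuvzubui

Rule 1 (regressive voicing assimilation): /k/ precedes the voiced obstruent /g/, so it voices to [g] by assimilation. /f/ precedes the voiced obstruent /z/, so it voices to [v] by assimilation. /wekguipufzupue/ → wegguipuvzupue.
Rule 2 (nasal place assimilation): no segment meets the environment; /wegguipuvzupue/ is unchanged.
Rule 3 (intervocalic voicing): /p/ is a voiceless stop between vowels /i/ and /u/, so it voices to [b]. /p/ is a voiceless stop between vowels /u/ and /u/, so it voices to [b]. /wegguipuvzupue/ → wegguibuvzubue.
Rule 4 (final vowel raising): /e/ is a mid vowel in word-final position, so it raises to [i]. /wegguibuvzubue/ → wegguibuvzubui.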